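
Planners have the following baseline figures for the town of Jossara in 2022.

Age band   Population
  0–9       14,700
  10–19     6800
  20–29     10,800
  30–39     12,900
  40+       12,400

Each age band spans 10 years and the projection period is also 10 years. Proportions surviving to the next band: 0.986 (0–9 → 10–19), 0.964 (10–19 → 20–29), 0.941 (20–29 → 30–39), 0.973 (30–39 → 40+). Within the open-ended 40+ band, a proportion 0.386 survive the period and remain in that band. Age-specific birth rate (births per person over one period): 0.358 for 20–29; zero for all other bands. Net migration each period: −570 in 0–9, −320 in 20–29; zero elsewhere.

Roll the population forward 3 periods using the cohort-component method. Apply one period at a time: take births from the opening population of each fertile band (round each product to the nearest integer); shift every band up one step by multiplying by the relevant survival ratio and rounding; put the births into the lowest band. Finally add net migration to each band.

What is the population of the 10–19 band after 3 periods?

1639

After projecting period 1:
Births: 10800 × 0.358 = 3866
10–19: 14700 × 0.986 = 14494
20–29: 6800 × 0.964 = 6555
30–39: 10800 × 0.941 = 10163
40+: 12900 × 0.973 + 12400 × 0.386 = 12552 + 4786 = 17338
Net migration: 0–9 − 570 → 3296; 20–29 − 320 → 6235
Giving 3296 / 14494 / 6235 / 10163 / 17338.
After projecting period 2:
Births: 6235 × 0.358 = 2232
10–19: 3296 × 0.986 = 3250
20–29: 14494 × 0.964 = 13972
30–39: 6235 × 0.941 = 5867
40+: 10163 × 0.973 + 17338 × 0.386 = 9889 + 6692 = 16581
Net migration: 0–9 − 570 → 1662; 20–29 − 320 → 13652
Giving 1662 / 3250 / 13652 / 5867 / 16581.
After projecting period 3:
Births: 13652 × 0.358 = 4887
10–19: 1662 × 0.986 = 1639
20–29: 3250 × 0.964 = 3133
30–39: 13652 × 0.941 = 12847
40+: 5867 × 0.973 + 16581 × 0.386 = 5709 + 6400 = 12109
Net migration: 0–9 − 570 → 4317; 20–29 − 320 → 2813
Giving 4317 / 1639 / 2813 / 12847 / 12109.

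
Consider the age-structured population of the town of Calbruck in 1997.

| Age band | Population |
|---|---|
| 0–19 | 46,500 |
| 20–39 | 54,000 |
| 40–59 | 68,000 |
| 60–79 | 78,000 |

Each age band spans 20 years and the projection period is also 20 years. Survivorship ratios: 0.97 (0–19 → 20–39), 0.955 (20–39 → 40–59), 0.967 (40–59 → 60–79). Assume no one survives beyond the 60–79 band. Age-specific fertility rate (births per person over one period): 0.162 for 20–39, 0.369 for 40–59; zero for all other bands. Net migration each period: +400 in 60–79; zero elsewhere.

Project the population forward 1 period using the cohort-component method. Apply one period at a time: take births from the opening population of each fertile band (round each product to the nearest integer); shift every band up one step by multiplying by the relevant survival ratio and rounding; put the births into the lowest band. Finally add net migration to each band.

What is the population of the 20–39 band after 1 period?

Period 1.
Births: 54000 * 0.162 = 8748, 68000 * 0.369 = 25092 — total 33840
20–39: 46500 * 0.97 = 45105
40–59: 54000 * 0.955 = 51570
60–79: 68000 * 0.967 = 65756
Net migration: 60–79 + 400 → 66156
End of period: [33840, 45105, 51570, 66156]

45105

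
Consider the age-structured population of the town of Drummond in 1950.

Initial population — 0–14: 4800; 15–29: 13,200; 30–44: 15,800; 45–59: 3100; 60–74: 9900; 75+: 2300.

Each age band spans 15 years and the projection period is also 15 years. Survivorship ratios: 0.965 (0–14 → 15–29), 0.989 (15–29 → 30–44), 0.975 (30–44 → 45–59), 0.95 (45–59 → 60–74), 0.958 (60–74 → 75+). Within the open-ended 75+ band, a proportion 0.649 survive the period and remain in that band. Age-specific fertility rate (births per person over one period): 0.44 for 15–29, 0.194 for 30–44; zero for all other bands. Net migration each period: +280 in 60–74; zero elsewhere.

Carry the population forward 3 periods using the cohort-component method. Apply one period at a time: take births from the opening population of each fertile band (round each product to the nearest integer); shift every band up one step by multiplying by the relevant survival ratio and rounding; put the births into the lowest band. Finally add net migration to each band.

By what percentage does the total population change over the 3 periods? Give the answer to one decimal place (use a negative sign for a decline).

12.6

Call the groups 1 to 6, youngest first.
— Period 1 —
Births: 13200 * 0.44 = 5808, 15800 * 0.194 = 3065 ⇒ total 8873
Group 2: 4800 * 0.965 = 4632
Group 3: 13200 * 0.989 = 13055
Group 4: 15800 * 0.975 = 15405
Group 5: 3100 * 0.95 = 2945
Group 6: 9900 * 0.958 + 2300 * 0.649 = 9484 + 1493 = 10977
Net migration: Group 5 + 280 → 3225
End of period: [8873, 4632, 13055, 15405, 3225, 10977]
— Period 2 —
Births: 4632 * 0.44 = 2038, 13055 * 0.194 = 2533 ⇒ total 4571
Group 2: 8873 * 0.965 = 8562
Group 3: 4632 * 0.989 = 4581
Group 4: 13055 * 0.975 = 12729
Group 5: 15405 * 0.95 = 14635
Group 6: 3225 * 0.958 + 10977 * 0.649 = 3090 + 7124 = 10214
Net migration: Group 5 + 280 → 14915
End of period: [4571, 8562, 4581, 12729, 14915, 10214]
— Period 3 —
Births: 8562 * 0.44 = 3767, 4581 * 0.194 = 889 ⇒ total 4656
Group 2: 4571 * 0.965 = 4411
Group 3: 8562 * 0.989 = 8468
Group 4: 4581 * 0.975 = 4466
Group 5: 12729 * 0.95 = 12093
Group 6: 14915 * 0.958 + 10214 * 0.649 = 14289 + 6629 = 20918
Net migration: Group 5 + 280 → 12373
End of period: [4656, 4411, 8468, 4466, 12373, 20918]
Total: 49100 → 55292; change = 6192; percentage change = 12.6%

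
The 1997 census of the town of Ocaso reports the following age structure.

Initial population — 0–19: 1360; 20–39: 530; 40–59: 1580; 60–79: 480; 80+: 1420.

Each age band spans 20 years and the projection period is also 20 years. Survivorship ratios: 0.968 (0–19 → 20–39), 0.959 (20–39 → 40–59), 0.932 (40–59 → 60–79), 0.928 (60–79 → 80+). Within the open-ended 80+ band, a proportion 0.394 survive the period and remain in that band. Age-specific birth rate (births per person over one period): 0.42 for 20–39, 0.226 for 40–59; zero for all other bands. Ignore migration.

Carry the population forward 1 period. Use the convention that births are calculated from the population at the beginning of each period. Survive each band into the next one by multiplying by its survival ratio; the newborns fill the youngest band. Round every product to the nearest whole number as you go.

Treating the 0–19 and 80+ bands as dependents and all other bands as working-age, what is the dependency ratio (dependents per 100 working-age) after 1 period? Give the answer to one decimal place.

Call the groups 1 to 5, youngest first.
[period 1]
Births: 530 × 0.42 = 223 ; 1580 × 0.226 = 357 → 580
Group 2: 1360 × 0.968 = 1316
Group 3: 530 × 0.959 = 508
Group 4: 1580 × 0.932 = 1473
Group 5: 480 × 0.928 + 1420 × 0.394 = 445 + 559 = 1004
Giving 580 / 1316 / 508 / 1473 / 1004.
Dependents (band 0–19 + band 80+) = 580 + 1004 = 1584; working-age = 3297; ratio = 1584/3297 × 100 = 48.0

48.0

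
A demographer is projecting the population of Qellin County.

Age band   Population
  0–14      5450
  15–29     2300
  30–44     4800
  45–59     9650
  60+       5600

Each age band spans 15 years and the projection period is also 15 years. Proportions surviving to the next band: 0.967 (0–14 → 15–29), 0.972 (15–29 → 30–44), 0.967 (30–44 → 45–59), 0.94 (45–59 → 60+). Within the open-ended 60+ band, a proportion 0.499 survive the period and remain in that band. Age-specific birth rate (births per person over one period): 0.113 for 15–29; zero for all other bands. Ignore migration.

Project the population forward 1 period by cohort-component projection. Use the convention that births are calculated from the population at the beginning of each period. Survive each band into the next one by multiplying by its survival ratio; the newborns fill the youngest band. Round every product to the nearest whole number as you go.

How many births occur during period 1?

260

[period 1]
Births: 2300 × 0.113 = 260
15–29: 5450 × 0.967 = 5270
30–44: 2300 × 0.972 = 2236
45–59: 4800 × 0.967 = 4642
60+: 9650 × 0.94 + 5600 × 0.499 = 9071 + 2794 = 11865
→ [260, 5270, 2236, 4642, 11865]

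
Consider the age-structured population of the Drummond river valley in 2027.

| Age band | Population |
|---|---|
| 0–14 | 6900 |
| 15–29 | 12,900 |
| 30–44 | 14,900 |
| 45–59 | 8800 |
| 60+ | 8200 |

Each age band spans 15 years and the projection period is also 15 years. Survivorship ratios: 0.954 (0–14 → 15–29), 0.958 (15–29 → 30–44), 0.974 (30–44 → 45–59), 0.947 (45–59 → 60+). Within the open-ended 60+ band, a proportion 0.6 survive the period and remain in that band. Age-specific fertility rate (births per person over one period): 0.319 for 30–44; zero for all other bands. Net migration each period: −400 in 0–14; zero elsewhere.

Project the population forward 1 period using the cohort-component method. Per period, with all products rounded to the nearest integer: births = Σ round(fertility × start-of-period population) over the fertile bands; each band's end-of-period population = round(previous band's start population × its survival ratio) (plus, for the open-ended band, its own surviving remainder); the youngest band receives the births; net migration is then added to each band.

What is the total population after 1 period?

Call the groups 1 to 5, youngest first.
[period 1]
Births: 14900 * 0.319 = 4753
Group 2: 6900 * 0.954 = 6583
Group 3: 12900 * 0.958 = 12358
Group 4: 14900 * 0.974 = 14513
Group 5: 8800 * 0.947 + 8200 * 0.6 = 8334 + 4920 = 13254
Net migration: Group 1 − 400 → 4353
→ [4353, 6583, 12358, 14513, 13254]
Total after period 1: 4353 + 6583 + 12358 + 14513 + 13254 = 51061

51061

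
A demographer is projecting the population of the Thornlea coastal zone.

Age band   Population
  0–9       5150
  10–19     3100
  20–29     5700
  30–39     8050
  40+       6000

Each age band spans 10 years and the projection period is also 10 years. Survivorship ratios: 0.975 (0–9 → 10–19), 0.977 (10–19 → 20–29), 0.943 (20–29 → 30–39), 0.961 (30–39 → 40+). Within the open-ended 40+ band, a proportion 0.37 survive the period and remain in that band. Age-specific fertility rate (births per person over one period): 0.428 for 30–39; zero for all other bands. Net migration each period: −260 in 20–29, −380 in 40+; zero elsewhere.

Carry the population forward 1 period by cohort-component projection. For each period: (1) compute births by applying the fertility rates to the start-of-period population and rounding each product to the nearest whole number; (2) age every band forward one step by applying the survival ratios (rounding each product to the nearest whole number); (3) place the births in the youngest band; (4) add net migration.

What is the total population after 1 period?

26186

[period 1]
Births: 8050 × 0.428 = 3445
10–19: 5150 × 0.975 = 5021
20–29: 3100 × 0.977 = 3029
30–39: 5700 × 0.943 = 5375
40+: 8050 × 0.961 + 6000 × 0.37 = 7736 + 2220 = 9956
Net migration: 20–29 − 260 → 2769; 40+ − 380 → 9576
End of period: [3445, 5021, 2769, 5375, 9576]
Total after period 1: 3445 + 5021 + 2769 + 5375 + 9576 = 26186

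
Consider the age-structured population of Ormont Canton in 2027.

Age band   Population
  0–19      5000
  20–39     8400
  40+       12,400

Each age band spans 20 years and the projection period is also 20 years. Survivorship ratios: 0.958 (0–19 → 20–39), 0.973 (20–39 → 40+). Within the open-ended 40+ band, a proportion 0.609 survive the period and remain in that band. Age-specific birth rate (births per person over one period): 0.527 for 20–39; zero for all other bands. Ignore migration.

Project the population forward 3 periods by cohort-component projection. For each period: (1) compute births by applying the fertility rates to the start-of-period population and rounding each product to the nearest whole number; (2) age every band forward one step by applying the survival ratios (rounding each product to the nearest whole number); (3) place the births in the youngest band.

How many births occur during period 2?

2524

After projecting period 1:
Births: 8400 × 0.527 = 4427
20–39: 5000 × 0.958 = 4790
40+: 8400 × 0.973 + 12400 × 0.609 = 8173 + 7552 = 15725
End of period: [4427, 4790, 15725]
After projecting period 2:
Births: 4790 × 0.527 = 2524
20–39: 4427 × 0.958 = 4241
40+: 4790 × 0.973 + 15725 × 0.609 = 4661 + 9577 = 14238
End of period: [2524, 4241, 14238]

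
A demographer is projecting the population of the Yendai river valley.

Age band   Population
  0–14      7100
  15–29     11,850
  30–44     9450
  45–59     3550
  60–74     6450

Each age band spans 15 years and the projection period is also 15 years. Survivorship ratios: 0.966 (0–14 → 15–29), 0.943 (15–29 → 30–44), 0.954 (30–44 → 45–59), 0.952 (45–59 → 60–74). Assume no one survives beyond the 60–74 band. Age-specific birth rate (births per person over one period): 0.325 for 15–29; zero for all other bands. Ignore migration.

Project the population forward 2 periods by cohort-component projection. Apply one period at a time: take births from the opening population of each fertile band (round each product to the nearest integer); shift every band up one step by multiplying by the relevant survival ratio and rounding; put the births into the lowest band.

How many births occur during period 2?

Call the bands 1 to 5, youngest first.
Period 1:
Births: 11850 × 0.325 = 3851
Band 2: 7100 × 0.966 = 6859
Band 3: 11850 × 0.943 = 11175
Band 4: 9450 × 0.954 = 9015
Band 5: 3550 × 0.952 = 3380
End of period: [3851, 6859, 11175, 9015, 3380]
Period 2:
Births: 6859 × 0.325 = 2229
Band 2: 3851 × 0.966 = 3720
Band 3: 6859 × 0.943 = 6468
Band 4: 11175 × 0.954 = 10661
Band 5: 9015 × 0.952 = 8582
End of period: [2229, 3720, 6468, 10661, 8582]

2229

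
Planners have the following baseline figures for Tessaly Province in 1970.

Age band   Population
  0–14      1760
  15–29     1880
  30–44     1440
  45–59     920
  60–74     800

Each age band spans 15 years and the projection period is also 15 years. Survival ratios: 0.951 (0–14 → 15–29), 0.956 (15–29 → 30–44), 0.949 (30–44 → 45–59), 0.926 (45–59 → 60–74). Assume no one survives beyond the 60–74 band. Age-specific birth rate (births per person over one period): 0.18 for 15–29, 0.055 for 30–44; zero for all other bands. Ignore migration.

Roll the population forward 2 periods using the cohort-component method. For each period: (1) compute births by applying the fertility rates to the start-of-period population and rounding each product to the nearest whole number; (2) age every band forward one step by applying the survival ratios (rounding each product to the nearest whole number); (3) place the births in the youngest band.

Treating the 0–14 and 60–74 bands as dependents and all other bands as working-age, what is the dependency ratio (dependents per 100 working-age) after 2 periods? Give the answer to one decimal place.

45.0

Call the groups 1 to 5, youngest first.
[period 1]
Births: 1880 * 0.18 = 338  |  1440 * 0.055 = 79 → total 417
Group 2: 1760 * 0.951 = 1674
Group 3: 1880 * 0.956 = 1797
Group 4: 1440 * 0.949 = 1367
Group 5: 920 * 0.926 = 852
→ [417, 1674, 1797, 1367, 852]
[period 2]
Births: 1674 * 0.18 = 301  |  1797 * 0.055 = 99 → total 400
Group 2: 417 * 0.951 = 397
Group 3: 1674 * 0.956 = 1600
Group 4: 1797 * 0.949 = 1705
Group 5: 1367 * 0.926 = 1266
→ [400, 397, 1600, 1705, 1266]
Dependents (band 0–14 + band 60–74) = 400 + 1266 = 1666; working-age = 3702; ratio = 1666/3702 × 100 = 45.0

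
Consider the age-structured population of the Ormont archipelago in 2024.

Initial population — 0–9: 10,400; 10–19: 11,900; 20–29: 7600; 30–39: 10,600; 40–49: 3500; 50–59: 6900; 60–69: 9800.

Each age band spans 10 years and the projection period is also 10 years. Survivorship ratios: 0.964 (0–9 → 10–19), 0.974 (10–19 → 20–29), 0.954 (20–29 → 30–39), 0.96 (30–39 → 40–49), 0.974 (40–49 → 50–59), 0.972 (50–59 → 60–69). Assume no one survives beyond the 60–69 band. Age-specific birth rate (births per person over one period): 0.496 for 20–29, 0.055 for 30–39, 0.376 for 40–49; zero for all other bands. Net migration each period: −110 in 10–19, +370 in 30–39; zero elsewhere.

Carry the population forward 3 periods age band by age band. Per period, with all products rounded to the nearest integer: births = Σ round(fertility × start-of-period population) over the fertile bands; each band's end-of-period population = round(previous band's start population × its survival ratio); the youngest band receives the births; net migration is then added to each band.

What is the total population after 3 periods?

Period 1:
Births: 7600 × 0.496 = 3770 ; 10600 × 0.055 = 583 ; 3500 × 0.376 = 1316 ⇒ total 5669
10–19: 10400 × 0.964 = 10026
20–29: 11900 × 0.974 = 11591
30–39: 7600 × 0.954 = 7250
40–49: 10600 × 0.96 = 10176
50–59: 3500 × 0.974 = 3409
60–69: 6900 × 0.972 = 6707
Net migration: 10–19 − 110 → 9916; 30–39 + 370 → 7620
Giving 5669 / 9916 / 11591 / 7620 / 10176 / 3409 / 6707.
Period 2:
Births: 11591 × 0.496 = 5749 ; 7620 × 0.055 = 419 ; 10176 × 0.376 = 3826 ⇒ total 9994
10–19: 5669 × 0.964 = 5465
20–29: 9916 × 0.974 = 9658
30–39: 11591 × 0.954 = 11058
40–49: 7620 × 0.96 = 7315
50–59: 10176 × 0.974 = 9911
60–69: 3409 × 0.972 = 3314
Net migration: 10–19 − 110 → 5355; 30–39 + 370 → 11428
Giving 9994 / 5355 / 9658 / 11428 / 7315 / 9911 / 3314.
Period 3:
Births: 9658 × 0.496 = 4790 ; 11428 × 0.055 = 629 ; 7315 × 0.376 = 2750 ⇒ total 8169
10–19: 9994 × 0.964 = 9634
20–29: 5355 × 0.974 = 5216
30–39: 9658 × 0.954 = 9214
40–49: 11428 × 0.96 = 10971
50–59: 7315 × 0.974 = 7125
60–69: 9911 × 0.972 = 9633
Net migration: 10–19 − 110 → 9524; 30–39 + 370 → 9584
Giving 8169 / 9524 / 5216 / 9584 / 10971 / 7125 / 9633.
Total after period 3: 8169 + 9524 + 5216 + 9584 + 10971 + 7125 + 9633 = 60222

60222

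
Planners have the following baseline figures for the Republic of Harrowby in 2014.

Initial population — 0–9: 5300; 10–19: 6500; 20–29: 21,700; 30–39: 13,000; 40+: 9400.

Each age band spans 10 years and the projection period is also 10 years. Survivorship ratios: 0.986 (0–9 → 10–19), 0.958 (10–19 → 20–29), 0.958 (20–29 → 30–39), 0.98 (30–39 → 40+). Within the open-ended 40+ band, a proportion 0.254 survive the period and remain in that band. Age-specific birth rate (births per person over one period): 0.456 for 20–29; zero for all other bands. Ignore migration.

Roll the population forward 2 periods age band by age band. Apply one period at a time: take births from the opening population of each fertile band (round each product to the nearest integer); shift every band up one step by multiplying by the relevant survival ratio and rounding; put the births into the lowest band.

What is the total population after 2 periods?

47784

After projecting period 1:
Births: 21700 × 0.456 = 9895
10–19: 5300 × 0.986 = 5226
20–29: 6500 × 0.958 = 6227
30–39: 21700 × 0.958 = 20789
40+: 13000 × 0.98 + 9400 × 0.254 = 12740 + 2388 = 15128
End of period: [9895, 5226, 6227, 20789, 15128]
After projecting period 2:
Births: 6227 × 0.456 = 2840
10–19: 9895 × 0.986 = 9756
20–29: 5226 × 0.958 = 5007
30–39: 6227 × 0.958 = 5965
40+: 20789 × 0.98 + 15128 × 0.254 = 20373 + 3843 = 24216
End of period: [2840, 9756, 5007, 5965, 24216]
Total after period 2: 2840 + 9756 + 5007 + 5965 + 24216 = 47784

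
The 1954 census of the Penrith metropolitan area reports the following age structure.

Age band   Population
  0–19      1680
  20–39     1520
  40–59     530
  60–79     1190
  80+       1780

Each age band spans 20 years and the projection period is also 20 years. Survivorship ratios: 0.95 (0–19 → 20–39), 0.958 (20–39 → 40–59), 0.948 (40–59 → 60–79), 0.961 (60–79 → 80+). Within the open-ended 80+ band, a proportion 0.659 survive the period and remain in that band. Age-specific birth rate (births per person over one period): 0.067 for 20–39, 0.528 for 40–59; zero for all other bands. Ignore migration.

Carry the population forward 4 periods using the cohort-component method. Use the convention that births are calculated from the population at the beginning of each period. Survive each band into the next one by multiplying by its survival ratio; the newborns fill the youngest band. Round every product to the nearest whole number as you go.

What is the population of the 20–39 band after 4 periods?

789

Numbering the bands 1..5 from youngest to oldest:
[period 1]
Births: 1520 × 0.067 = 102, 530 × 0.528 = 280 → total 382
Band 2: 1680 × 0.95 = 1596
Band 3: 1520 × 0.958 = 1456
Band 4: 530 × 0.948 = 502
Band 5: 1190 × 0.961 + 1780 × 0.659 = 1144 + 1173 = 2317
→ [382, 1596, 1456, 502, 2317]
[period 2]
Births: 1596 × 0.067 = 107, 1456 × 0.528 = 769 → total 876
Band 2: 382 × 0.95 = 363
Band 3: 1596 × 0.958 = 1529
Band 4: 1456 × 0.948 = 1380
Band 5: 502 × 0.961 + 2317 × 0.659 = 482 + 1527 = 2009
→ [876, 363, 1529, 1380, 2009]
[period 3]
Births: 363 × 0.067 = 24, 1529 × 0.528 = 807 → total 831
Band 2: 876 × 0.95 = 832
Band 3: 363 × 0.958 = 348
Band 4: 1529 × 0.948 = 1449
Band 5: 1380 × 0.961 + 2009 × 0.659 = 1326 + 1324 = 2650
→ [831, 832, 348, 1449, 2650]
[period 4]
Births: 832 × 0.067 = 56, 348 × 0.528 = 184 → total 240
Band 2: 831 × 0.95 = 789
Band 3: 832 × 0.958 = 797
Band 4: 348 × 0.948 = 330
Band 5: 1449 × 0.961 + 2650 × 0.659 = 1392 + 1746 = 3138
→ [240, 789, 797, 330, 3138]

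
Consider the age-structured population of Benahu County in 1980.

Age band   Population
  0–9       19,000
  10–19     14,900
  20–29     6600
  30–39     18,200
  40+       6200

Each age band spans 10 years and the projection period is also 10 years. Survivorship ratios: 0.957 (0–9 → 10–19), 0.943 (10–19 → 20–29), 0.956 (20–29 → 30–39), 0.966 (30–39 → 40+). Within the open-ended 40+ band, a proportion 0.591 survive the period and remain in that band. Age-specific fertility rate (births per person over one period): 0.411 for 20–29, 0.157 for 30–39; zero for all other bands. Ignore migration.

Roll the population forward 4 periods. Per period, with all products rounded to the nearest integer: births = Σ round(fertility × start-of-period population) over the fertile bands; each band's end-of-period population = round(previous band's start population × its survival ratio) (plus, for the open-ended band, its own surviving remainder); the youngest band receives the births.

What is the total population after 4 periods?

54332

Let group 1 be 0–9 through group 5 = 40+.
[period 1]
Births: 6600 × 0.411 = 2713 ; 18200 × 0.157 = 2857 ⇒ total 5570
Group 2: 19000 × 0.957 = 18183
Group 3: 14900 × 0.943 = 14051
Group 4: 6600 × 0.956 = 6310
Group 5: 18200 × 0.966 + 6200 × 0.591 = 17581 + 3664 = 21245
End of period: [5570, 18183, 14051, 6310, 21245]
[period 2]
Births: 14051 × 0.411 = 5775 ; 6310 × 0.157 = 991 ⇒ total 6766
Group 2: 5570 × 0.957 = 5330
Group 3: 18183 × 0.943 = 17147
Group 4: 14051 × 0.956 = 13433
Group 5: 6310 × 0.966 + 21245 × 0.591 = 6095 + 12556 = 18651
End of period: [6766, 5330, 17147, 13433, 18651]
[period 3]
Births: 17147 × 0.411 = 7047 ; 13433 × 0.157 = 2109 ⇒ total 9156
Group 2: 6766 × 0.957 = 6475
Group 3: 5330 × 0.943 = 5026
Group 4: 17147 × 0.956 = 16393
Group 5: 13433 × 0.966 + 18651 × 0.591 = 12976 + 11023 = 23999
End of period: [9156, 6475, 5026, 16393, 23999]
[period 4]
Births: 5026 × 0.411 = 2066 ; 16393 × 0.157 = 2574 ⇒ total 4640
Group 2: 9156 × 0.957 = 8762
Group 3: 6475 × 0.943 = 6106
Group 4: 5026 × 0.956 = 4805
Group 5: 16393 × 0.966 + 23999 × 0.591 = 15836 + 14183 = 30019
End of period: [4640, 8762, 6106, 4805, 30019]
Total after period 4: 4640 + 8762 + 6106 + 4805 + 30019 = 54332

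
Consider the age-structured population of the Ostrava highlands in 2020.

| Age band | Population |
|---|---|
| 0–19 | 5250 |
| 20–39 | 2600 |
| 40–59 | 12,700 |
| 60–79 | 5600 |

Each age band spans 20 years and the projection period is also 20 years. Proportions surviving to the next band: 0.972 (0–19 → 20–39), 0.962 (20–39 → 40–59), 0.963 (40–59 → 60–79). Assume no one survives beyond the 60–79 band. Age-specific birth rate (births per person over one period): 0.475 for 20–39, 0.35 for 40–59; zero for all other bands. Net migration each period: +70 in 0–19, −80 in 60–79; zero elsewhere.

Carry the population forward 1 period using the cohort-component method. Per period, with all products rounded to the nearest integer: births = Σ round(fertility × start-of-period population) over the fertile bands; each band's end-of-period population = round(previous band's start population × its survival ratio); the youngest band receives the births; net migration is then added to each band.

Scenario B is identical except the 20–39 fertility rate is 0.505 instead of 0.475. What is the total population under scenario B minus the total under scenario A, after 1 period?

(Bands numbered youngest = 1 to oldest = 4.)
— Period 1 —
Births: 2600 × 0.475 = 1235  |  12700 × 0.35 = 4445 — total 5680
Band 2: 5250 × 0.972 = 5103
Band 3: 2600 × 0.962 = 2501
Band 4: 12700 × 0.963 = 12230
Net migration: Band 1 + 70 → 5750; Band 4 − 80 → 12150
Giving 5750 / 5103 / 2501 / 12150.
Scenario A total after 1 period: 25504
Scenario B projection —
— Period 1 —
Births: 2600 × 0.505 = 1313  |  12700 × 0.35 = 4445 — total 5758
Band 2: 5250 × 0.972 = 5103
Band 3: 2600 × 0.962 = 2501
Band 4: 12700 × 0.963 = 12230
Net migration: Band 1 + 70 → 5828; Band 4 − 80 → 12150
Giving 5828 / 5103 / 2501 / 12150.
Scenario B total after 1 period: 25582
Difference B − A = 25582 − 25504 = 78

78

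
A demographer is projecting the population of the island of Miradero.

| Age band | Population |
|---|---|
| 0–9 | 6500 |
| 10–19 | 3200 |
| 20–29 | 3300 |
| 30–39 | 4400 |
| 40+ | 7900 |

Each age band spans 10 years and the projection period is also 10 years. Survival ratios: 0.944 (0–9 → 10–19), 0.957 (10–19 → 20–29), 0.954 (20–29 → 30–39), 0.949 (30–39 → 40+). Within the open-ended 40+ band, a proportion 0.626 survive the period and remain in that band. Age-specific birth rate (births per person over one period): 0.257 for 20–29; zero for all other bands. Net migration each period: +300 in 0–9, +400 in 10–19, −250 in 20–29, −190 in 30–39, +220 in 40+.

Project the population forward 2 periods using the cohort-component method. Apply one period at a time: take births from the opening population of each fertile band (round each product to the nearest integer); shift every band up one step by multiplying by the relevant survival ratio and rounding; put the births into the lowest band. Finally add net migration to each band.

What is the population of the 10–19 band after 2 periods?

1484

[period 1]
Births: 3300 × 0.257 = 848
10–19: 6500 × 0.944 = 6136
20–29: 3200 × 0.957 = 3062
30–39: 3300 × 0.954 = 3148
40+: 4400 × 0.949 + 7900 × 0.626 = 4176 + 4945 = 9121
Net migration: 0–9 + 300 → 1148; 10–19 + 400 → 6536; 20–29 − 250 → 2812; 30–39 − 190 → 2958; 40+ + 220 → 9341
→ [1148, 6536, 2812, 2958, 9341]
[period 2]
Births: 2812 × 0.257 = 723
10–19: 1148 × 0.944 = 1084
20–29: 6536 × 0.957 = 6255
30–39: 2812 × 0.954 = 2683
40+: 2958 × 0.949 + 9341 × 0.626 = 2807 + 5847 = 8654
Net migration: 0–9 + 300 → 1023; 10–19 + 400 → 1484; 20–29 − 250 → 6005; 30–39 − 190 → 2493; 40+ + 220 → 8874
→ [1023, 1484, 6005, 2493, 8874]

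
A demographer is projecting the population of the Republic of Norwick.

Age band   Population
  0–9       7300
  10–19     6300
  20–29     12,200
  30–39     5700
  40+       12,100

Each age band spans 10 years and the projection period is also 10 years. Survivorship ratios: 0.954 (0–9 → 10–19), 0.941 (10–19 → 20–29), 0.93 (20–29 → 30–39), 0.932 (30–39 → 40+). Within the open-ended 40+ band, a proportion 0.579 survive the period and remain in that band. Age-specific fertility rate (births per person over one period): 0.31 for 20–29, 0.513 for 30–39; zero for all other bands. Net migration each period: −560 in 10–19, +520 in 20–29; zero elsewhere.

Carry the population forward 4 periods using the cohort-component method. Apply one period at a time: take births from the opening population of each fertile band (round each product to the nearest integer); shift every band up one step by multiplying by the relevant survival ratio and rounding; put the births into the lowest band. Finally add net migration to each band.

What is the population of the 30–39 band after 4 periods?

5593

(Bands numbered youngest = 1 to oldest = 5.)
Period 1:
Births: 12200 * 0.31 = 3782 ; 5700 * 0.513 = 2924 ⇒ total 6706
Band 2: 7300 * 0.954 = 6964
Band 3: 6300 * 0.941 = 5928
Band 4: 12200 * 0.93 = 11346
Band 5: 5700 * 0.932 + 12100 * 0.579 = 5312 + 7006 = 12318
Net migration: Band 2 − 560 → 6404; Band 3 + 520 → 6448
Giving 6706 / 6404 / 6448 / 11346 / 12318.
Period 2:
Births: 6448 * 0.31 = 1999 ; 11346 * 0.513 = 5820 ⇒ total 7819
Band 2: 6706 * 0.954 = 6398
Band 3: 6404 * 0.941 = 6026
Band 4: 6448 * 0.93 = 5997
Band 5: 11346 * 0.932 + 12318 * 0.579 = 10574 + 7132 = 17706
Net migration: Band 2 − 560 → 5838; Band 3 + 520 → 6546
Giving 7819 / 5838 / 6546 / 5997 / 17706.
Period 3:
Births: 6546 * 0.31 = 2029 ; 5997 * 0.513 = 3076 ⇒ total 5105
Band 2: 7819 * 0.954 = 7459
Band 3: 5838 * 0.941 = 5494
Band 4: 6546 * 0.93 = 6088
Band 5: 5997 * 0.932 + 17706 * 0.579 = 5589 + 10252 = 15841
Net migration: Band 2 − 560 → 6899; Band 3 + 520 → 6014
Giving 5105 / 6899 / 6014 / 6088 / 15841.
Period 4:
Births: 6014 * 0.31 = 1864 ; 6088 * 0.513 = 3123 ⇒ total 4987
Band 2: 5105 * 0.954 = 4870
Band 3: 6899 * 0.941 = 6492
Band 4: 6014 * 0.93 = 5593
Band 5: 6088 * 0.932 + 15841 * 0.579 = 5674 + 9172 = 14846
Net migration: Band 2 − 560 → 4310; Band 3 + 520 → 7012
Giving 4987 / 4310 / 7012 / 5593 / 14846.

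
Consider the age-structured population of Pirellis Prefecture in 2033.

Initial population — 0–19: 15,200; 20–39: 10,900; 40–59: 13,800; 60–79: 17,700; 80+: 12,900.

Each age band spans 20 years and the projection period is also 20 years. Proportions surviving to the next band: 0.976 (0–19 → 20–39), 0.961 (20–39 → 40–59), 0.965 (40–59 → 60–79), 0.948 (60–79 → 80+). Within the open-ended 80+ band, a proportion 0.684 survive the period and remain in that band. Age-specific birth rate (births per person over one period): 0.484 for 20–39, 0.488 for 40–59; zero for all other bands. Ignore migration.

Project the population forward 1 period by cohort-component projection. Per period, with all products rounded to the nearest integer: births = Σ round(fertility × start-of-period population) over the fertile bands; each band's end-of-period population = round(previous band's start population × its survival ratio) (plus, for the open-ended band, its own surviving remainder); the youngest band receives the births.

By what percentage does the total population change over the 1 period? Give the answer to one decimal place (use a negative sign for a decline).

8.1

After projecting period 1:
Births: 10900 × 0.484 = 5276, 13800 × 0.488 = 6734 — total 12010
20–39: 15200 × 0.976 = 14835
40–59: 10900 × 0.961 = 10475
60–79: 13800 × 0.965 = 13317
80+: 17700 × 0.948 + 12900 × 0.684 = 16780 + 8824 = 25604
Giving 12010 / 14835 / 10475 / 13317 / 25604.
Total: 70500 → 76241; change = 5741; percentage change = 8.1%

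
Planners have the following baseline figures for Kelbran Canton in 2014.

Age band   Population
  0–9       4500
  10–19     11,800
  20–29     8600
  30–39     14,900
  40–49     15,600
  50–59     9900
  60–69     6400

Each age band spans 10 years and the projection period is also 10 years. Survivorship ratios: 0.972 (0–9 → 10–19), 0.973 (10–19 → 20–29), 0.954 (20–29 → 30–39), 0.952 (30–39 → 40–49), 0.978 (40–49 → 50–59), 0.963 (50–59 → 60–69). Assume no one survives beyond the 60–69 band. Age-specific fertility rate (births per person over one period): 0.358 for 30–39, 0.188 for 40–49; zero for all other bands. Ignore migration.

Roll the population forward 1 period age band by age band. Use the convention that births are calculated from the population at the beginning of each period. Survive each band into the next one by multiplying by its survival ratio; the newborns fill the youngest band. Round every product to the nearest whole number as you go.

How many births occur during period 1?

8267

Let band 1 be 0–9 through band 7 = 60–69.
— Period 1 —
Births: 14900 × 0.358 = 5334  |  15600 × 0.188 = 2933 — total 8267
Band 2: 4500 × 0.972 = 4374
Band 3: 11800 × 0.973 = 11481
Band 4: 8600 × 0.954 = 8204
Band 5: 14900 × 0.952 = 14185
Band 6: 15600 × 0.978 = 15257
Band 7: 9900 × 0.963 = 9534
End of period: [8267, 4374, 11481, 8204, 14185, 15257, 9534]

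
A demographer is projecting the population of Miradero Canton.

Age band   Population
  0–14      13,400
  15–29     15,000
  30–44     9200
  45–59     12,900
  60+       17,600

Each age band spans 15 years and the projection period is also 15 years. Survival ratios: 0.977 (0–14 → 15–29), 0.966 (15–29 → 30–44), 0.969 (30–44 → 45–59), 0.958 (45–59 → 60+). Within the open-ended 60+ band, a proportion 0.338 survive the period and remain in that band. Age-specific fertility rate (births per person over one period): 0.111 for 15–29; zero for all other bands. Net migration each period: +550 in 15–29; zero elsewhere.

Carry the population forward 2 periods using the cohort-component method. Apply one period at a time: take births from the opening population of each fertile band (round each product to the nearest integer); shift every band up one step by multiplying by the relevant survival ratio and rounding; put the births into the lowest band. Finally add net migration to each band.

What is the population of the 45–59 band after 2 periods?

14041

[period 1]
Births: 15000 * 0.111 = 1665
15–29: 13400 * 0.977 = 13092
30–44: 15000 * 0.966 = 14490
45–59: 9200 * 0.969 = 8915
60+: 12900 * 0.958 + 17600 * 0.338 = 12358 + 5949 = 18307
Net migration: 15–29 + 550 → 13642
Giving 1665 / 13642 / 14490 / 8915 / 18307.
[period 2]
Births: 13642 * 0.111 = 1514
15–29: 1665 * 0.977 = 1627
30–44: 13642 * 0.966 = 13178
45–59: 14490 * 0.969 = 14041
60+: 8915 * 0.958 + 18307 * 0.338 = 8541 + 6188 = 14729
Net migration: 15–29 + 550 → 2177
Giving 1514 / 2177 / 13178 / 14041 / 14729.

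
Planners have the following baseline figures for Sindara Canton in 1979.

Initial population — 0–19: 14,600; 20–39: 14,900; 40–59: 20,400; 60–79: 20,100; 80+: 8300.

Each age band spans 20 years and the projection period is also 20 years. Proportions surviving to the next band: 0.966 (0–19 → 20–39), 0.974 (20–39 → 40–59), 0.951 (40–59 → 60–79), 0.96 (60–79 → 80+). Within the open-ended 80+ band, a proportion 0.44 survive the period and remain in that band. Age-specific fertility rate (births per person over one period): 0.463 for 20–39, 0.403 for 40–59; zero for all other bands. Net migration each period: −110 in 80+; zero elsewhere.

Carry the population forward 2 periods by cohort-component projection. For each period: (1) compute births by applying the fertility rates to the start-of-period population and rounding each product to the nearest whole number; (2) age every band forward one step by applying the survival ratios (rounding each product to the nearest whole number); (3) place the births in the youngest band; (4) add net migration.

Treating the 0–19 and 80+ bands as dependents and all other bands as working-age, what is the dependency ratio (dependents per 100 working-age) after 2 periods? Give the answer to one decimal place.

97.1

Numbering the bands 1..5 from youngest to oldest:
After projecting period 1:
Births: 14900 × 0.463 = 6899 ; 20400 × 0.403 = 8221 → 15120
Band 2: 14600 × 0.966 = 14104
Band 3: 14900 × 0.974 = 14513
Band 4: 20400 × 0.951 = 19400
Band 5: 20100 × 0.96 + 8300 × 0.44 = 19296 + 3652 = 22948
Net migration: Band 5 − 110 → 22838
End of period: [15120, 14104, 14513, 19400, 22838]
After projecting period 2:
Births: 14104 × 0.463 = 6530 ; 14513 × 0.403 = 5849 → 12379
Band 2: 15120 × 0.966 = 14606
Band 3: 14104 × 0.974 = 13737
Band 4: 14513 × 0.951 = 13802
Band 5: 19400 × 0.96 + 22838 × 0.44 = 18624 + 10049 = 28673
Net migration: Band 5 − 110 → 28563
End of period: [12379, 14606, 13737, 13802, 28563]
Dependents (band 0–19 + band 80+) = 12379 + 28563 = 40942; working-age = 42145; ratio = 40942/42145 × 100 = 97.1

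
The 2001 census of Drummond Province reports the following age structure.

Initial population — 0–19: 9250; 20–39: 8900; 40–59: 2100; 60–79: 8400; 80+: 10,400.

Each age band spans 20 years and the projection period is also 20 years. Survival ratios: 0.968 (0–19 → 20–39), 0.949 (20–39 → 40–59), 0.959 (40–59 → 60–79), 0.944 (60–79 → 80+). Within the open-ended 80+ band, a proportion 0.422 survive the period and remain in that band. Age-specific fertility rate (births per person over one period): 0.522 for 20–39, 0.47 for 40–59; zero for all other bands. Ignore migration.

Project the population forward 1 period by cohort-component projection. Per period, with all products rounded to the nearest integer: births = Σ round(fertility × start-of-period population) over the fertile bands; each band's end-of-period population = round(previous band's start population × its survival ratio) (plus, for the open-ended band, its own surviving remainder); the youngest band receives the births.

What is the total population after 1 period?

[period 1]
Births: 8900 * 0.522 = 4646  |  2100 * 0.47 = 987 — total 5633
20–39: 9250 * 0.968 = 8954
40–59: 8900 * 0.949 = 8446
60–79: 2100 * 0.959 = 2014
80+: 8400 * 0.944 + 10400 * 0.422 = 7930 + 4389 = 12319
Population now: 0–19=5633, 20–39=8954, 40–59=8446, 60–79=2014, 80+=12319
Total after period 1: 5633 + 8954 + 8446 + 2014 + 12319 = 37366

37366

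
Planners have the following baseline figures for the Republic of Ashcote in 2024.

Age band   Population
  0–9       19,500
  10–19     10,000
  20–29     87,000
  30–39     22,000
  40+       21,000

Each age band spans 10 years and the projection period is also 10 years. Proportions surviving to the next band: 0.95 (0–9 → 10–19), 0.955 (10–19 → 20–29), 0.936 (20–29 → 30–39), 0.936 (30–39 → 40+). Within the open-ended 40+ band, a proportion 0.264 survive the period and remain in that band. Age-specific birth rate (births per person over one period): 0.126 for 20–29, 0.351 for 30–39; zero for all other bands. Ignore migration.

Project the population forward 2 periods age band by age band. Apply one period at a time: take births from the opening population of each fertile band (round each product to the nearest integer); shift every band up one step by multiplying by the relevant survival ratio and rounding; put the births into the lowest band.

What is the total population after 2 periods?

157286

Numbering the bands 1..5 from youngest to oldest:
Period 1:
Births: 87000 * 0.126 = 10962 ; 22000 * 0.351 = 7722 → 18684
Band 2: 19500 * 0.95 = 18525
Band 3: 10000 * 0.955 = 9550
Band 4: 87000 * 0.936 = 81432
Band 5: 22000 * 0.936 + 21000 * 0.264 = 20592 + 5544 = 26136
Giving 18684 / 18525 / 9550 / 81432 / 26136.
Period 2:
Births: 9550 * 0.126 = 1203 ; 81432 * 0.351 = 28583 → 29786
Band 2: 18684 * 0.95 = 17750
Band 3: 18525 * 0.955 = 17691
Band 4: 9550 * 0.936 = 8939
Band 5: 81432 * 0.936 + 26136 * 0.264 = 76220 + 6900 = 83120
Giving 29786 / 17750 / 17691 / 8939 / 83120.
Total after period 2: 29786 + 17750 + 17691 + 8939 + 83120 = 157286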